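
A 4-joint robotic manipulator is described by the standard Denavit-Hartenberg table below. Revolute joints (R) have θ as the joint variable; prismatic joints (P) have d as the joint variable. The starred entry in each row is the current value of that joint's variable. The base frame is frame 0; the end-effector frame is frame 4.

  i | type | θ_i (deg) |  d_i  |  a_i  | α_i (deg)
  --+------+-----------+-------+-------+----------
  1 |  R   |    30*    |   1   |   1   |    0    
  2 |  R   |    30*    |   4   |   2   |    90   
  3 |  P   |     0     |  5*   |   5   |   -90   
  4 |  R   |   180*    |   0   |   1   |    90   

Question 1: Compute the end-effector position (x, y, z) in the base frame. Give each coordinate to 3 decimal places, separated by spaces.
8.196 3.196 5.000

after link 1: o_1 = (0.8660, 0.5000, 1.0000)
after link 2: o_2 = (1.8660, 2.2321, 5.0000)
after link 3: o_3 = (8.6962, 4.0622, 5.0000)
after link 4: o_4 = (8.1962, 3.1962, 5.0000)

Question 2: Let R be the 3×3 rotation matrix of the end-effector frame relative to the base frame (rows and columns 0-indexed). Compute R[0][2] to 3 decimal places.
-0.866

End-effector z-axis (col 2 of R) = (-0.8660,0.5000,0.0000)
R[0][2] = -0.8660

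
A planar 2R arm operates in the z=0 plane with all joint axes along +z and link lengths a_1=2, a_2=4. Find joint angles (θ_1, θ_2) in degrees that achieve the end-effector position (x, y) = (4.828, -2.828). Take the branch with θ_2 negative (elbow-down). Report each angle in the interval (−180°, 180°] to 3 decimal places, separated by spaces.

0.024 -45.033

cos θ_2 = (31.3072−2²−4²)/(2·2·4) = 0.7067; θ_2 = -45.0331° (elbow-down)
β = atan2(-2.8280,4.8280) = -30.3596°; ψ = atan2(-2.8301,4.8268) = -30.3841°
θ_1 = β − ψ = 0.0245°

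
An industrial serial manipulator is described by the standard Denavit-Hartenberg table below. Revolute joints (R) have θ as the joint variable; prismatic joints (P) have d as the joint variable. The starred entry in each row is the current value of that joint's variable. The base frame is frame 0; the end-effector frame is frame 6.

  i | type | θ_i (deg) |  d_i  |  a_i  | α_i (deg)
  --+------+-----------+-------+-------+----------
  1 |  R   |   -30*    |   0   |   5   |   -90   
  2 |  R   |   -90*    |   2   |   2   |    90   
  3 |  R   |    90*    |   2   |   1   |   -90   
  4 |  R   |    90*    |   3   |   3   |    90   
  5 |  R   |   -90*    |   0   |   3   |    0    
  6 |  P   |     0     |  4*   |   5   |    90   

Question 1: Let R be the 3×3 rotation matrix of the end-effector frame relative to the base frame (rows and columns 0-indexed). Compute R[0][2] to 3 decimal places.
-0.866

End-effector z-axis (col 2 of R) = (-0.8660,0.5000,0.0000)
R[0][2] = -0.8660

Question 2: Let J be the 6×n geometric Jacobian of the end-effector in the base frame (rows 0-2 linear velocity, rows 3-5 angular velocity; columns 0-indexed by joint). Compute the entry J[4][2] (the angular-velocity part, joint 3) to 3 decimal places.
0.500

axis z_2 = (-0.8660,0.5000,0.0000); lever o_n−o_2 = (3.3660,3.8301,5.0000)
cross product → J_v[:, 2] = (2.5000,4.3301,-5.0000)
J_ω[:, 2] = z_2
entry J[4][2] = 0.5000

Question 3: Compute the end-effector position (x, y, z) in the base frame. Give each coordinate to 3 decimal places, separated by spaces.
after link 1: o_1 = (4.3301, -2.5000, 0.0000)
after link 2: o_2 = (5.3301, -0.7679, 2.0000)
after link 3: o_3 = (4.0981, 1.0981, 2.0000)
after link 4: o_4 = (6.6962, -0.4019, -1.0000)
after link 5: o_5 = (6.6962, -0.4019, 2.0000)
after link 6: o_6 = (8.6962, 3.0622, 7.0000)

8.696 3.062 7.000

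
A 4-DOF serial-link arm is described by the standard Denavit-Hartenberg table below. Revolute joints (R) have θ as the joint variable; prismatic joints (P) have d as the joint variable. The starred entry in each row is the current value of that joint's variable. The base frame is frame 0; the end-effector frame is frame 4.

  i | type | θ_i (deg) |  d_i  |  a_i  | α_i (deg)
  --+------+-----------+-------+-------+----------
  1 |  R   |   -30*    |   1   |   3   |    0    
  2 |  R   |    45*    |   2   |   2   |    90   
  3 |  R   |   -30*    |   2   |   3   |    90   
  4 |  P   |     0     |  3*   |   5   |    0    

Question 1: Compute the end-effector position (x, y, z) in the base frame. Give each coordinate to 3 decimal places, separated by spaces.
after link 1: o_1 = (2.5981, -1.5000, 1.0000)
after link 2: o_2 = (4.5299, -0.9824, 3.0000)
after link 3: o_3 = (7.5571, -2.2418, 1.5000)
after link 4: o_4 = (10.2908, -1.5093, -3.5981)

10.291 -1.509 -3.598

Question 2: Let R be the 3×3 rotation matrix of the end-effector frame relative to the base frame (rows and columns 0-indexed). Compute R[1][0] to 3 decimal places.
End-effector x-axis (col 0 of R) = (0.8365,0.2241,-0.5000)
R[1][0] = 0.2241

0.224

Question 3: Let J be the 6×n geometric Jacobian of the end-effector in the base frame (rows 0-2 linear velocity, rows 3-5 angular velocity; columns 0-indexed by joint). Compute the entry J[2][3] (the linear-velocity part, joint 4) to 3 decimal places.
prismatic axis z_3 = (-0.4830,-0.1294,-0.8660)
J_v[:, 3] = z_3; J_ω[:, 3] = (0,0,0)
entry J[2][3] = -0.8660

-0.866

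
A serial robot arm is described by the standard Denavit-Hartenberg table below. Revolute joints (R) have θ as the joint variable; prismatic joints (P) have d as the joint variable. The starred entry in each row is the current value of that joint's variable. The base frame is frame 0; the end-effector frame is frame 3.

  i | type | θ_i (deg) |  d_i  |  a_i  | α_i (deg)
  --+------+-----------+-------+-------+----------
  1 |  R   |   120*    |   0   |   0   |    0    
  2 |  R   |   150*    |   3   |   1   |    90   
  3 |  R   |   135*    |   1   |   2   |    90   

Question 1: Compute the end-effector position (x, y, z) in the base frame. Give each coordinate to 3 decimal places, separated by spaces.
-1.000 0.414 4.414

after link 1: o_1 = (0.0000, 0.0000, 0.0000)
after link 2: o_2 = (-0.0000, -1.0000, 3.0000)
after link 3: o_3 = (-1.0000, 0.4142, 4.4142)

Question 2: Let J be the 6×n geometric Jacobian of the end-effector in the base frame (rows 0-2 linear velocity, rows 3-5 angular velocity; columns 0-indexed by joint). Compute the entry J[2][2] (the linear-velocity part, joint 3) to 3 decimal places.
-1.414

axis z_2 = (-1.0000,0.0000,0.0000); lever o_n−o_2 = (-1.0000,1.4142,1.4142)
cross product → J_v[:, 2] = (0.0000,1.4142,-1.4142)
J_ω[:, 2] = z_2
entry J[2][2] = -1.4142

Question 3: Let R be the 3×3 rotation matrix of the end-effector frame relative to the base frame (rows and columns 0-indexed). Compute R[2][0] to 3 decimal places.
0.707

End-effector x-axis (col 0 of R) = (0.0000,0.7071,0.7071)
R[2][0] = 0.7071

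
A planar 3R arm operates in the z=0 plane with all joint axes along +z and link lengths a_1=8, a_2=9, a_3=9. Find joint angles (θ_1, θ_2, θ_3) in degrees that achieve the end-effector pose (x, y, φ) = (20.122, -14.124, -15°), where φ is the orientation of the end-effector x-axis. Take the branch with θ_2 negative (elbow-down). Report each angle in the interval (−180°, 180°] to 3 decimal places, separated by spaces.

wrist centre = target − a_3·(cos φ, sin φ) = (11.4287, -11.7946)
cos θ_2 = (269.7277−8²−9²)/(2·8·9) = 0.8662; θ_2 = -29.9840° (elbow-down)
β = atan2(-11.7946,11.4287) = -45.9028°; ψ = atan2(-4.4978,15.7955) = -15.8945°
θ_1 = β − ψ = -30.0083°
θ_3 = φ − θ_1 − θ_2 = 44.9923° (wrapped to (-180°,180°])

-30.008 -29.984 44.992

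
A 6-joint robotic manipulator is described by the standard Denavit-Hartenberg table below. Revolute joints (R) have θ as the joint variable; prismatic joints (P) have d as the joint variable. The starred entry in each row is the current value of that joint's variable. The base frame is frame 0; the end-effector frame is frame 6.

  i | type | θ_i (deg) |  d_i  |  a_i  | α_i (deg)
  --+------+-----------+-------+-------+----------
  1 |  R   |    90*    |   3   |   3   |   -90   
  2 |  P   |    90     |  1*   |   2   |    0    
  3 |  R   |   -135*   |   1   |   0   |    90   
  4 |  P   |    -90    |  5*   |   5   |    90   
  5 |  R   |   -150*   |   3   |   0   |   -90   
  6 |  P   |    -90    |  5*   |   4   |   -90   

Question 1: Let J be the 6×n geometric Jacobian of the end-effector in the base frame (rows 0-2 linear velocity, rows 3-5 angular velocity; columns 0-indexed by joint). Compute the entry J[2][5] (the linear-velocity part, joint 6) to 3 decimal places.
-0.612

prismatic axis z_5 = (0.5000,0.6124,-0.6124)
J_v[:, 5] = z_5; J_ω[:, 5] = (0,0,0)
entry J[2][5] = -0.6124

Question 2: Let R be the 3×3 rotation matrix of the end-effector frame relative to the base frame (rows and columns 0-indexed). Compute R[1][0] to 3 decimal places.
End-effector x-axis (col 0 of R) = (-0.0000,-0.7071,-0.7071)
R[1][0] = -0.7071

-0.707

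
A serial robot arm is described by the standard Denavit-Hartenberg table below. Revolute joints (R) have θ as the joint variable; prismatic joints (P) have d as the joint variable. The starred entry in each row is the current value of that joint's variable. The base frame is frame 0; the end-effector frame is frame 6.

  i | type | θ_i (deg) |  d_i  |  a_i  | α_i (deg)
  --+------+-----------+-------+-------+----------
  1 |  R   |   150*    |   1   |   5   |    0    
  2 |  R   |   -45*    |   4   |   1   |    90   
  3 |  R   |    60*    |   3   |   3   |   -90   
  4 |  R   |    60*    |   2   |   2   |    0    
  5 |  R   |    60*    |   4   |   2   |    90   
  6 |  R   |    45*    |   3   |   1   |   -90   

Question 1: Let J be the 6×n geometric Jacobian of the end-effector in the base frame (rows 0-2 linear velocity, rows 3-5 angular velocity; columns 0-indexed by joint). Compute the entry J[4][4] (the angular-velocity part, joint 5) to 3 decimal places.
axis z_4 = (0.2241,-0.8365,0.5000); lever o_n−o_4 = (-2.8194,-4.3315,3.4313)
cross product → J_v[:, 4] = (-0.7046,-2.1788,-3.3294)
J_ω[:, 4] = z_4
entry J[4][4] = -0.8365

-0.837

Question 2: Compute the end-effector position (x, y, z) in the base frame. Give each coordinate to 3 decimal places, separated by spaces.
after link 1: o_1 = (-4.3301, 2.5000, 1.0000)
after link 2: o_2 = (-4.5889, 3.4659, 5.0000)
after link 3: o_3 = (-2.0794, 5.6913, 7.5981)
after link 4: o_4 = (-3.4336, 4.0529, 9.4641)
after link 5: o_5 = (-4.0806, -0.2244, 10.5981)
after link 6: o_6 = (-6.2530, -0.2786, 12.8954)

-6.253 -0.279 12.895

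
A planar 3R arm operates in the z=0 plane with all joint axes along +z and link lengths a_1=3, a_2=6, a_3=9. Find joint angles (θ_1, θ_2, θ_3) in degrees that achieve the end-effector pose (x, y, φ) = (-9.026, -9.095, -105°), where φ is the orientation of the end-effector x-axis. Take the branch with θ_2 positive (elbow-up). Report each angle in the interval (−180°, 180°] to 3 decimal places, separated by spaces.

120.005 89.990 45.004

wrist centre = target − a_3·(cos φ, sin φ) = (-6.6966, -0.4017)
cos θ_2 = (45.0062−3²−6²)/(2·3·6) = 0.0002; θ_2 = 89.9902° (elbow-up)
β = atan2(-0.4017,-6.6966) = -176.5675°; ψ = atan2(6.0000,3.0010) = 63.4271°
θ_1 = β − ψ = -239.9946°
θ_3 = φ − θ_1 − θ_2 = 45.0044° (wrapped to (-180°,180°])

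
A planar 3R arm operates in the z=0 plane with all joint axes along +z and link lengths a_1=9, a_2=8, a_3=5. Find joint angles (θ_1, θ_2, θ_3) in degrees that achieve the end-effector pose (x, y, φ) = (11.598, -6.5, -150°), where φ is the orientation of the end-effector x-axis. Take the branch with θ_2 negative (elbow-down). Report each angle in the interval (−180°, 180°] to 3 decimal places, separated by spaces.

wrist centre = target − a_3·(cos φ, sin φ) = (15.9281, -4.0000)
cos θ_2 = (269.7052−9²−8²)/(2·9·8) = 0.8660; θ_2 = -30.0019° (elbow-down)
β = atan2(-4.0000,15.9281) = -14.0971°; ψ = atan2(-4.0002,15.9281) = -14.0979°
θ_1 = β − ψ = 0.0008°
θ_3 = φ − θ_1 − θ_2 = -119.9989° (wrapped to (-180°,180°])

0.001 -30.002 -119.999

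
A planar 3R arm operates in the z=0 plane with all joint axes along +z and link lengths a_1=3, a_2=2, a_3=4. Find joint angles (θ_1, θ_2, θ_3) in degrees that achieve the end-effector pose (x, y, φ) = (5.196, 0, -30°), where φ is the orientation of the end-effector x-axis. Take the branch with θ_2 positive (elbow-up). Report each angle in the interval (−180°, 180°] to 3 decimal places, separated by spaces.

wrist centre = target − a_3·(cos φ, sin φ) = (1.7319, 2.0000)
cos θ_2 = (6.9995−3²−2²)/(2·3·2) = -0.5000; θ_2 = 120.0029° (elbow-up)
β = atan2(2.0000,1.7319) = 49.1091°; ψ = atan2(1.7320,1.9999) = 40.8938°
θ_1 = β − ψ = 8.2153°
θ_3 = φ − θ_1 − θ_2 = -158.2182° (wrapped to (-180°,180°])

8.215 120.003 -158.218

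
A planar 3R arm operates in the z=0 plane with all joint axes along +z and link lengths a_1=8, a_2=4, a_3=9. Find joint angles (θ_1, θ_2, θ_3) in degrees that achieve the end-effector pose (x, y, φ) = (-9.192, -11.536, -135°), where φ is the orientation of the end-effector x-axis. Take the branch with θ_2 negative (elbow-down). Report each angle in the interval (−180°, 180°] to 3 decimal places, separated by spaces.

-89.994 -134.997 89.991

wrist centre = target − a_3·(cos φ, sin φ) = (-2.8280, -5.1720)
cos θ_2 = (34.7478−8²−4²)/(2·8·4) = -0.7071; θ_2 = -134.9967° (elbow-down)
β = atan2(-5.1720,-2.8280) = -118.6696°; ψ = atan2(-2.8286,5.1717) = -28.6757°
θ_1 = β − ψ = -89.9939°
θ_3 = φ − θ_1 − θ_2 = 89.9906° (wrapped to (-180°,180°])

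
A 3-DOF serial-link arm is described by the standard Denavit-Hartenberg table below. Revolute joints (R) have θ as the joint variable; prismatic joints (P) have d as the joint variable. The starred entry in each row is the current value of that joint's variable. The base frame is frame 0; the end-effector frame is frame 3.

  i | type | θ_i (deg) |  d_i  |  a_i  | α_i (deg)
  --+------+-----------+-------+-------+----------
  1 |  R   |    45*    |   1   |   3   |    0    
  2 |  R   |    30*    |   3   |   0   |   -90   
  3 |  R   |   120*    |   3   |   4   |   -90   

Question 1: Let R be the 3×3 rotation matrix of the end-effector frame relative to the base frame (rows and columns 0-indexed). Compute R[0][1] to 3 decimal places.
0.966

End-effector y-axis (col 1 of R) = (0.9659,-0.2588,-0.0000)
R[0][1] = 0.9659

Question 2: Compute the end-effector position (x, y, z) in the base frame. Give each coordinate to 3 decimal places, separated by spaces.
-1.294 0.966 0.536

after link 1: o_1 = (2.1213, 2.1213, 1.0000)
after link 2: o_2 = (2.1213, 2.1213, 4.0000)
after link 3: o_3 = (-1.2941, 0.9659, 0.5359)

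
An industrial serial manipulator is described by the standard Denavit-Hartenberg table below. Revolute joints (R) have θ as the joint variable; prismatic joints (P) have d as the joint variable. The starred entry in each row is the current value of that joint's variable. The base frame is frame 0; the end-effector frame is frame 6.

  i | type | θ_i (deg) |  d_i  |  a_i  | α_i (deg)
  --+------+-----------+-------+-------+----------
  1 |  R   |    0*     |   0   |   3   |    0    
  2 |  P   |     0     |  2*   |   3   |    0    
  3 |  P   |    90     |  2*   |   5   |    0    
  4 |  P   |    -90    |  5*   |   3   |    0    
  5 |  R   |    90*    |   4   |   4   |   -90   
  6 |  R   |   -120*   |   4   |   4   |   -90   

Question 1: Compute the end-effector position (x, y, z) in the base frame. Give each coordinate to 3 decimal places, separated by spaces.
after link 1: o_1 = (3.0000, 0.0000, 0.0000)
after link 2: o_2 = (6.0000, 0.0000, 2.0000)
after link 3: o_3 = (6.0000, 5.0000, 4.0000)
after link 4: o_4 = (9.0000, 5.0000, 9.0000)
after link 5: o_5 = (9.0000, 9.0000, 13.0000)
after link 6: o_6 = (5.0000, 7.0000, 16.4641)

5.000 7.000 16.464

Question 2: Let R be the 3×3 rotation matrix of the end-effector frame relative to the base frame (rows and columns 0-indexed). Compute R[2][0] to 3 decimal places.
End-effector x-axis (col 0 of R) = (0.0000,-0.5000,0.8660)
R[2][0] = 0.8660

0.866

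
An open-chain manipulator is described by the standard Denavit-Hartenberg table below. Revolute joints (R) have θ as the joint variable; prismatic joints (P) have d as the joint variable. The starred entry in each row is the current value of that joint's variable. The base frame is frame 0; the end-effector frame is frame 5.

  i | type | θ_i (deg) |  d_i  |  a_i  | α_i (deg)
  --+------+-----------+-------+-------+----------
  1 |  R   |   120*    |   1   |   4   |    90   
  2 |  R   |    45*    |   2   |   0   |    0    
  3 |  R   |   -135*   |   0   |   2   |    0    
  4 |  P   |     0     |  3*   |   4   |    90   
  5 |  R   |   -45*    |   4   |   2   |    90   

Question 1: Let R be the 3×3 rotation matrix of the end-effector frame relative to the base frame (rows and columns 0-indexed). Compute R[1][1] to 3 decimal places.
End-effector y-axis (col 1 of R) = (0.5000,-0.8660,-0.0000)
R[1][1] = -0.8660

-0.866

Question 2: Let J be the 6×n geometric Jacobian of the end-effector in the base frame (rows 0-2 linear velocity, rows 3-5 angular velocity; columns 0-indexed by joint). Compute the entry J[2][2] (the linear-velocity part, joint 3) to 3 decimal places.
-4.000

axis z_2 = (0.8660,0.5000,0.0000); lever o_n−o_2 = (3.3733,-2.6712,-7.4142)
cross product → J_v[:, 2] = (-3.7071,6.4209,-4.0000)
J_ω[:, 2] = z_2
entry J[2][2] = -4.0000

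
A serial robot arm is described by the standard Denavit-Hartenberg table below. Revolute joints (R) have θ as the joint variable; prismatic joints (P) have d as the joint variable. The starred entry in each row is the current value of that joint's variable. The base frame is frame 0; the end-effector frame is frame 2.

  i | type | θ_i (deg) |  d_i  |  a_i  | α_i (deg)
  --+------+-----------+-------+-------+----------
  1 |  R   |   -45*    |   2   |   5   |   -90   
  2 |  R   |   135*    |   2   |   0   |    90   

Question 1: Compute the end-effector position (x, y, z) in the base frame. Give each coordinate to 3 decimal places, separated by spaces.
after link 1: o_1 = (3.5355, -3.5355, 2.0000)
after link 2: o_2 = (4.9497, -2.1213, 2.0000)

4.950 -2.121 2.000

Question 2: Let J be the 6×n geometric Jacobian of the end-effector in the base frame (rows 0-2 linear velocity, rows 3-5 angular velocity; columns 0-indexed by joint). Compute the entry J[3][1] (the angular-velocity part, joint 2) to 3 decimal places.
axis z_1 = (0.7071,0.7071,0.0000); lever o_n−o_1 = (1.4142,1.4142,0.0000)
cross product → J_v[:, 1] = (-0.0000,0.0000,0.0000)
J_ω[:, 1] = z_1
entry J[3][1] = 0.7071

0.707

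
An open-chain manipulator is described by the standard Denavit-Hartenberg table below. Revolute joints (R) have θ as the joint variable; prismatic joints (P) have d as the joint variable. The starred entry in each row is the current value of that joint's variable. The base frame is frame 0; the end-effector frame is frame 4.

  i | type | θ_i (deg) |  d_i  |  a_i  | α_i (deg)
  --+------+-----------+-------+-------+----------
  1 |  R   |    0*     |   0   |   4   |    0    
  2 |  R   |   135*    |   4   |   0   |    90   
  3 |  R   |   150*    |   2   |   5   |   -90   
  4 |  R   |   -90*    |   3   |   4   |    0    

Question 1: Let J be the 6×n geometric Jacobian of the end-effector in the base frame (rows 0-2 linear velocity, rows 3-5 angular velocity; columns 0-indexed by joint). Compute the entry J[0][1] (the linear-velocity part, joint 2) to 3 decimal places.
-0.120

axis z_1 = (0.0000,0.0000,1.0000); lever o_n−o_1 = (8.3652,0.1201,3.9019)
cross product → J_v[:, 1] = (-0.1201,8.3652,0.0000)
J_ω[:, 1] = z_1
entry J[0][1] = -0.1201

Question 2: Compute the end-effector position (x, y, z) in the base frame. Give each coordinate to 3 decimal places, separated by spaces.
after link 1: o_1 = (4.0000, 0.0000, 0.0000)
after link 2: o_2 = (4.0000, 0.0000, 4.0000)
after link 3: o_3 = (8.4761, -1.6476, 6.5000)
after link 4: o_4 = (12.3652, 0.1201, 3.9019)

12.365 0.120 3.902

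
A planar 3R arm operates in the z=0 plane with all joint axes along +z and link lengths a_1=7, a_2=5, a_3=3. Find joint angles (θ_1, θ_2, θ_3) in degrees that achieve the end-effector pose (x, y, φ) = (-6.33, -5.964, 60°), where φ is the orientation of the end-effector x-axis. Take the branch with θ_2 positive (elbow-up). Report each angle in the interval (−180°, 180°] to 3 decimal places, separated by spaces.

-144.888 30.006 174.882

wrist centre = target − a_3·(cos φ, sin φ) = (-7.8300, -8.5621)
cos θ_2 = (134.6180−7²−5²)/(2·7·5) = 0.8660; θ_2 = 30.0061° (elbow-up)
β = atan2(-8.5621,-7.8300) = -132.4428°; ψ = atan2(2.5005,11.3299) = 12.4455°
θ_1 = β − ψ = -144.8883°
θ_3 = φ − θ_1 − θ_2 = 174.8822° (wrapped to (-180°,180°])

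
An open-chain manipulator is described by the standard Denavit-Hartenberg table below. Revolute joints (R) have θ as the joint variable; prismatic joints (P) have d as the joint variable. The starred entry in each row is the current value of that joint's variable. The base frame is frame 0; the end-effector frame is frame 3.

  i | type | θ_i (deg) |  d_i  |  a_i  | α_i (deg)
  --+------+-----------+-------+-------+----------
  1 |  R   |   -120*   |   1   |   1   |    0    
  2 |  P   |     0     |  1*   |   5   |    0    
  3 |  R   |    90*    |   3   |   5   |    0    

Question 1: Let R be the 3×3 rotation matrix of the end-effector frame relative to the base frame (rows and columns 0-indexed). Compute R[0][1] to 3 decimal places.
End-effector y-axis (col 1 of R) = (0.5000,0.8660,0.0000)
R[0][1] = 0.5000

0.500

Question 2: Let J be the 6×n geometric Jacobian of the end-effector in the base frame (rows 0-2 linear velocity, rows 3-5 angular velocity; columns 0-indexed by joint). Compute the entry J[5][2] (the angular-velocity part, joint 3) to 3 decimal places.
axis z_2 = (0.0000,0.0000,1.0000); lever o_n−o_2 = (4.3301,-2.5000,3.0000)
cross product → J_v[:, 2] = (2.5000,4.3301,-0.0000)
J_ω[:, 2] = z_2
entry J[5][2] = 1.0000

1.000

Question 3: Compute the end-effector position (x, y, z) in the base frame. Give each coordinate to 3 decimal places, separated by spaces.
1.330 -7.696 5.000

after link 1: o_1 = (-0.5000, -0.8660, 1.0000)
after link 2: o_2 = (-3.0000, -5.1962, 2.0000)
after link 3: o_3 = (1.3301, -7.6962, 5.0000)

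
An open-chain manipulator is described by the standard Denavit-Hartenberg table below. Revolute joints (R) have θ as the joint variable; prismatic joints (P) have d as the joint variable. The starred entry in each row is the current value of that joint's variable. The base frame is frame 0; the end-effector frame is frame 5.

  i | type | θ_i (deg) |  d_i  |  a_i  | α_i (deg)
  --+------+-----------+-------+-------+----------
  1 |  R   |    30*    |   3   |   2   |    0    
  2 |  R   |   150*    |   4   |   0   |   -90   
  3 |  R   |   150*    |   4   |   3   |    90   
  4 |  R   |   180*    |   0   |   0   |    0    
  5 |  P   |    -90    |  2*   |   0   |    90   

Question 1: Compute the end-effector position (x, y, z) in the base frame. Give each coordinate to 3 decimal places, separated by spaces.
after link 1: o_1 = (1.7321, 1.0000, 3.0000)
after link 2: o_2 = (1.7321, 1.0000, 7.0000)
after link 3: o_3 = (4.3301, -3.0000, 5.5000)
after link 4: o_4 = (4.3301, -3.0000, 5.5000)
after link 5: o_5 = (3.3301, -3.0000, 3.7679)

3.330 -3.000 3.768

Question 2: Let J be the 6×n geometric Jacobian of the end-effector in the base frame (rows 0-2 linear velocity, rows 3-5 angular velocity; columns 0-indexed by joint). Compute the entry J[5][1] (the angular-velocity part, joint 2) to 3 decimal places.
1.000

axis z_1 = (0.0000,0.0000,1.0000); lever o_n−o_1 = (1.5981,-4.0000,0.7679)
cross product → J_v[:, 1] = (4.0000,1.5981,-0.0000)
J_ω[:, 1] = z_1
entry J[5][1] = 1.0000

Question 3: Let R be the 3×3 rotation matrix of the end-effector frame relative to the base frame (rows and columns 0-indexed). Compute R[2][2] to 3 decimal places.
-0.500

End-effector z-axis (col 2 of R) = (0.8660,0.0000,-0.5000)
R[2][2] = -0.5000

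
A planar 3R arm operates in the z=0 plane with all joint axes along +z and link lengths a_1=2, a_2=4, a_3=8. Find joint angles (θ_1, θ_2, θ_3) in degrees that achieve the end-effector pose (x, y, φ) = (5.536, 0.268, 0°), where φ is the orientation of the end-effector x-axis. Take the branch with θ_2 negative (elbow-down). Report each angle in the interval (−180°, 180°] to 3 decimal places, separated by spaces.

wrist centre = target − a_3·(cos φ, sin φ) = (-2.4640, 0.2680)
cos θ_2 = (6.1431−2²−4²)/(2·2·4) = -0.8661; θ_2 = -150.0034° (elbow-down)
β = atan2(0.2680,-2.4640) = 173.7926°; ψ = atan2(-1.9998,-1.4642) = -126.2110°
θ_1 = β − ψ = 300.0036°
θ_3 = φ − θ_1 − θ_2 = -150.0002° (wrapped to (-180°,180°])

-59.996 -150.003 -150.000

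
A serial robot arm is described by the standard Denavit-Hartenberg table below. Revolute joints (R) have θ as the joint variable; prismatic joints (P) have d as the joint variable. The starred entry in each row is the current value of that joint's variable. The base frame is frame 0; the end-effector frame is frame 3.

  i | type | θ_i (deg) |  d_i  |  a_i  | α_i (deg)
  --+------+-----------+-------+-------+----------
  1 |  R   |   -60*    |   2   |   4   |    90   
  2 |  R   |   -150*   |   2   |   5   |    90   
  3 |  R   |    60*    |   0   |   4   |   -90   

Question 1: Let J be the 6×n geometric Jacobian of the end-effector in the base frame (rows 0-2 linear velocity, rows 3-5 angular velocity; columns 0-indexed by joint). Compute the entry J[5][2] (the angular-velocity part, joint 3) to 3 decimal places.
axis z_2 = (-0.2500,0.4330,0.8660); lever o_n−o_2 = (-3.8660,-0.2321,-1.0000)
cross product → J_v[:, 2] = (-0.2321,-3.5981,1.7321)
J_ω[:, 2] = z_2
entry J[5][2] = 0.8660

0.866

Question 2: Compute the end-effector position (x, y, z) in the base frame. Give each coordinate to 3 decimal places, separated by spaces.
-5.763 -0.946 -1.500

after link 1: o_1 = (2.0000, -3.4641, 2.0000)
after link 2: o_2 = (-1.8971, -0.7141, -0.5000)
after link 3: o_3 = (-5.7631, -0.9462, -1.5000)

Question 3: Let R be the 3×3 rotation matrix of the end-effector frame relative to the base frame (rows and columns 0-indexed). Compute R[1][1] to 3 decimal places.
End-effector y-axis (col 1 of R) = (0.2500,-0.4330,-0.8660)
R[1][1] = -0.4330

-0.433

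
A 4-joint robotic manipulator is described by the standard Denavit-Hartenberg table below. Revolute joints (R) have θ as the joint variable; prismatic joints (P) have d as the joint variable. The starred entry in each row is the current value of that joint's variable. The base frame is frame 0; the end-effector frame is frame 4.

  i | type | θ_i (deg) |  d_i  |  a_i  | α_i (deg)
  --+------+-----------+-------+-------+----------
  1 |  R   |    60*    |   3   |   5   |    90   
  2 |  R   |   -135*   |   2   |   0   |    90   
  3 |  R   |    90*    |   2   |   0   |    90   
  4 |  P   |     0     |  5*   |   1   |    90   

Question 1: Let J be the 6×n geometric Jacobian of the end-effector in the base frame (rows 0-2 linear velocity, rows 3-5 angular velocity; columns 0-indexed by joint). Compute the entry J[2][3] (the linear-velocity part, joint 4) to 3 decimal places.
prismatic axis z_3 = (-0.3536,-0.6124,-0.7071)
J_v[:, 3] = z_3; J_ω[:, 3] = (0,0,0)
entry J[2][3] = -0.7071

-0.707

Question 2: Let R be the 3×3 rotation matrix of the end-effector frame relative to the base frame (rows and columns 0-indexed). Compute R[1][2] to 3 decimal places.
End-effector z-axis (col 2 of R) = (0.3536,0.6124,-0.7071)
R[1][2] = 0.6124

0.612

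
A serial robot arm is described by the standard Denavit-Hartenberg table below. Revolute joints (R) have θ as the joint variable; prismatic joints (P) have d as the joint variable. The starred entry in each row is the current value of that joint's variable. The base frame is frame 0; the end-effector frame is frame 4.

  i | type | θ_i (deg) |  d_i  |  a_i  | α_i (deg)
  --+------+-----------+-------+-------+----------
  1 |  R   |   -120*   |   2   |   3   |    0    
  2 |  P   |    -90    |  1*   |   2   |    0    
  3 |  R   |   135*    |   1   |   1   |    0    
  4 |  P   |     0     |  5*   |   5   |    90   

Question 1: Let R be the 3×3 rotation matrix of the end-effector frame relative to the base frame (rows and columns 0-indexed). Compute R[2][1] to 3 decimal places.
End-effector y-axis (col 1 of R) = (0.0000,0.0000,1.0000)
R[2][1] = 1.0000

1.000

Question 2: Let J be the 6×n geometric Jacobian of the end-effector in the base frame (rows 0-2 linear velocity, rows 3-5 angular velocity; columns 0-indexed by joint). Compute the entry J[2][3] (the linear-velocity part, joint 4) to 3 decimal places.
1.000

prismatic axis z_3 = (0.0000,0.0000,1.0000)
J_v[:, 3] = z_3; J_ω[:, 3] = (0,0,0)
entry J[2][3] = 1.0000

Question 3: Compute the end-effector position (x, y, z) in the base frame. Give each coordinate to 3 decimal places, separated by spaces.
-1.679 -7.394 9.000

after link 1: o_1 = (-1.5000, -2.5981, 2.0000)
after link 2: o_2 = (-3.2321, -1.5981, 3.0000)
after link 3: o_3 = (-2.9732, -2.5640, 4.0000)
after link 4: o_4 = (-1.6791, -7.3936, 9.0000)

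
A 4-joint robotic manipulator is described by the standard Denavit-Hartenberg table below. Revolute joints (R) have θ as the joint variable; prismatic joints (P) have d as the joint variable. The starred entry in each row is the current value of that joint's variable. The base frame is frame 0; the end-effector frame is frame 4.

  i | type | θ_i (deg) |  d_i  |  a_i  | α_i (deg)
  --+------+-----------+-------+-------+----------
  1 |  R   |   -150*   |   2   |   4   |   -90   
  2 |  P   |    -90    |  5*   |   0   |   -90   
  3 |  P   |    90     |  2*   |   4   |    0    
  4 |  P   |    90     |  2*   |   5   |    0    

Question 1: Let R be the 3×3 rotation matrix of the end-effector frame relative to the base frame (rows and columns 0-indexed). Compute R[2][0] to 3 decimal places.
-1.000

End-effector x-axis (col 0 of R) = (0.0000,0.0000,-1.0000)
R[2][0] = -1.0000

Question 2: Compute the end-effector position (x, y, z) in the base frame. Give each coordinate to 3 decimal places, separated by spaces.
-6.428 -4.866 -3.000

after link 1: o_1 = (-3.4641, -2.0000, 2.0000)
after link 2: o_2 = (-0.9641, -6.3301, 2.0000)
after link 3: o_3 = (-4.6962, -3.8660, 2.0000)
after link 4: o_4 = (-6.4282, -4.8660, -3.0000)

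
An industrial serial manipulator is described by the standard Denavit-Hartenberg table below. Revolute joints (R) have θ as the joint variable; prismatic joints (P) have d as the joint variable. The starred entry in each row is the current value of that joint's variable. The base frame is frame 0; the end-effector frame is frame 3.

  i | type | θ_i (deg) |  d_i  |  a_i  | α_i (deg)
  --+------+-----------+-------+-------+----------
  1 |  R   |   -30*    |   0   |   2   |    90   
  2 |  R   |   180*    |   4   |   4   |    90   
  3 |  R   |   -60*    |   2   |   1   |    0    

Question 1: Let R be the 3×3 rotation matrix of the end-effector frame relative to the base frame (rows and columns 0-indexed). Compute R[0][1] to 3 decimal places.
-1.000

End-effector y-axis (col 1 of R) = (-1.0000,-0.0000,0.0000)
R[0][1] = -1.0000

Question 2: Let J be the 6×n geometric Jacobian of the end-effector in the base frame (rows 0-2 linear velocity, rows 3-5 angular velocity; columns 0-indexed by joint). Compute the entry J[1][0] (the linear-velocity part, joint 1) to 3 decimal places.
axis z_0 = ẑ; lever o_n−o_0 = (-3.7321,-1.4641,2.0000)
cross product → J_v[:, 0] = (1.4641,-3.7321,0.0000)
J_ω[:, 0] = z_0
entry J[1][0] = -3.7321

-3.732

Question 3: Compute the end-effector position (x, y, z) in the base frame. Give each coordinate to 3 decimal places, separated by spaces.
-3.732 -1.464 2.000

after link 1: o_1 = (1.7321, -1.0000, 0.0000)
after link 2: o_2 = (-3.7321, -2.4641, 0.0000)
after link 3: o_3 = (-3.7321, -1.4641, 2.0000)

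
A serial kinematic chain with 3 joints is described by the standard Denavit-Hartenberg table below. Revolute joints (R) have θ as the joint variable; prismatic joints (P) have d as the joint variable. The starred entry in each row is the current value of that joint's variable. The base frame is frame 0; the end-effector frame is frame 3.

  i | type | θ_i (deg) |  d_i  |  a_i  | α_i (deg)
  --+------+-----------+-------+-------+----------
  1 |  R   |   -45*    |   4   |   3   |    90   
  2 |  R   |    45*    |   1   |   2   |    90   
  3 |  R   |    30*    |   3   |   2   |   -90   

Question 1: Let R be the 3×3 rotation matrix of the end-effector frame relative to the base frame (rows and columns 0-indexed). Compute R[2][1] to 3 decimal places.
0.707

End-effector y-axis (col 1 of R) = (-0.5000,0.5000,0.7071)
R[2][1] = 0.7071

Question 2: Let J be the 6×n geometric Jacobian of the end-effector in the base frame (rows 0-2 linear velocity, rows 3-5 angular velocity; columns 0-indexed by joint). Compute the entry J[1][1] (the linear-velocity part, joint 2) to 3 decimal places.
0.366

axis z_1 = (-0.7071,-0.7071,0.0000); lever o_n−o_1 = (1.9518,-4.7802,0.5176)
cross product → J_v[:, 1] = (-0.3660,0.3660,4.7603)
J_ω[:, 1] = z_1
entry J[1][1] = 0.3660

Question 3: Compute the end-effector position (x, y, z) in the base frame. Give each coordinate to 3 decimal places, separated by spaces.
after link 1: o_1 = (2.1213, -2.1213, 4.0000)
after link 2: o_2 = (2.4142, -3.8284, 5.4142)
after link 3: o_3 = (4.0731, -6.9016, 4.5176)

4.073 -6.902 4.518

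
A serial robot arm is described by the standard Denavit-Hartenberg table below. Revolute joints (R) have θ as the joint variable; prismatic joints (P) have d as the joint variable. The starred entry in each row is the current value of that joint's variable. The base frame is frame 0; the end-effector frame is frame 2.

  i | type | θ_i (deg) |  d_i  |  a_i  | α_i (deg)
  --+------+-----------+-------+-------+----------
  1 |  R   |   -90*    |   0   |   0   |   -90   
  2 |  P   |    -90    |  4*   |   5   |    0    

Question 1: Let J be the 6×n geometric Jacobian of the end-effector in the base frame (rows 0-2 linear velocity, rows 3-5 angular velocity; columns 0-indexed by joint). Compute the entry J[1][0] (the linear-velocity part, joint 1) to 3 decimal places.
axis z_0 = ẑ; lever o_n−o_0 = (4.0000,-0.0000,5.0000)
cross product → J_v[:, 0] = (0.0000,4.0000,-0.0000)
J_ω[:, 0] = z_0
entry J[1][0] = 4.0000

4.000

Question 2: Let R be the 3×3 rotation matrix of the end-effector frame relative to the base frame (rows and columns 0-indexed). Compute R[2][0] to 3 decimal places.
1.000

End-effector x-axis (col 0 of R) = (-0.0000,-0.0000,1.0000)
R[2][0] = 1.0000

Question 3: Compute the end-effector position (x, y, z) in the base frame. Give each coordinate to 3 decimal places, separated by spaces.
4.000 -0.000 5.000

after link 1: o_1 = (0.0000, 0.0000, 0.0000)
after link 2: o_2 = (4.0000, -0.0000, 5.0000)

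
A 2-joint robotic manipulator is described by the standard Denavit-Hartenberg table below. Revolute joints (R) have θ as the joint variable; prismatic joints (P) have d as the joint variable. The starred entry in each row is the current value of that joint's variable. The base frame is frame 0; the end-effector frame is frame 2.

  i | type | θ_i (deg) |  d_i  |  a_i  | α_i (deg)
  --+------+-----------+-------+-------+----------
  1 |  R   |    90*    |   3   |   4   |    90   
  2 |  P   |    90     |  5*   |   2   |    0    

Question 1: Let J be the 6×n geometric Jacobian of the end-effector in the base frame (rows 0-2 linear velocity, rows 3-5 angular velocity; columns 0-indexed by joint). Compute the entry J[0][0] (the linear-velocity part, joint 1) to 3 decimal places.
axis z_0 = ẑ; lever o_n−o_0 = (5.0000,4.0000,5.0000)
cross product → J_v[:, 0] = (-4.0000,5.0000,0.0000)
J_ω[:, 0] = z_0
entry J[0][0] = -4.0000

-4.000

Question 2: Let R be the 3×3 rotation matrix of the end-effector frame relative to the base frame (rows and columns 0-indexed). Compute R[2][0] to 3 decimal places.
1.000

End-effector x-axis (col 0 of R) = (-0.0000,0.0000,1.0000)
R[2][0] = 1.0000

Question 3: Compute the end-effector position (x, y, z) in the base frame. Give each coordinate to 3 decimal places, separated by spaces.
5.000 4.000 5.000

after link 1: o_1 = (0.0000, 4.0000, 3.0000)
after link 2: o_2 = (5.0000, 4.0000, 5.0000)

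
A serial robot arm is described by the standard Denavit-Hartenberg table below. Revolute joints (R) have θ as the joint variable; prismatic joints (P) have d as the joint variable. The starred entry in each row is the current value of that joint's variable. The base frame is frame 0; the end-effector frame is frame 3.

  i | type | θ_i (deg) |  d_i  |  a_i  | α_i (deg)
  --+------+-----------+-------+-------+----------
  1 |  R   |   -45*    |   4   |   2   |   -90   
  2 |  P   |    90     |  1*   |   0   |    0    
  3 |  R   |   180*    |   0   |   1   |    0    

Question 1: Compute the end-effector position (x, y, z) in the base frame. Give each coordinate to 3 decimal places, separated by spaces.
2.121 -0.707 5.000

after link 1: o_1 = (1.4142, -1.4142, 4.0000)
after link 2: o_2 = (2.1213, -0.7071, 4.0000)
after link 3: o_3 = (2.1213, -0.7071, 5.0000)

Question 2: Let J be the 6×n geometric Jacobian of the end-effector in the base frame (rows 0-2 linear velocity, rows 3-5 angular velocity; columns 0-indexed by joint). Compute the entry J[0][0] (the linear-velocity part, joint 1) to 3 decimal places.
axis z_0 = ẑ; lever o_n−o_0 = (2.1213,-0.7071,5.0000)
cross product → J_v[:, 0] = (0.7071,2.1213,-0.0000)
J_ω[:, 0] = z_0
entry J[0][0] = 0.7071

0.707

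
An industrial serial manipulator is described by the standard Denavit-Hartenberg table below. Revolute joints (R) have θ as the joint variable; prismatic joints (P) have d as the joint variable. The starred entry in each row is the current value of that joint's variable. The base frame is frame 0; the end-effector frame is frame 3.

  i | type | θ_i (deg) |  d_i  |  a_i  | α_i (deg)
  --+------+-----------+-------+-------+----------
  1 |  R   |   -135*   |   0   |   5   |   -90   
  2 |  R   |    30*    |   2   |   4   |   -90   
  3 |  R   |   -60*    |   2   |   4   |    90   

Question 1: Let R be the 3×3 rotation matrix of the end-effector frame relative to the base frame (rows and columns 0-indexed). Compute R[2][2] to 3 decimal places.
0.433

End-effector z-axis (col 2 of R) = (0.8839,0.1768,0.4330)
R[2][2] = 0.4330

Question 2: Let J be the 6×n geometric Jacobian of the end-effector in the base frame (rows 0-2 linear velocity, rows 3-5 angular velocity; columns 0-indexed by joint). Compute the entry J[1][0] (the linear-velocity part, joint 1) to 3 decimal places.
-2.639

axis z_0 = ẑ; lever o_n−o_0 = (-2.6390,-10.3664,-4.7321)
cross product → J_v[:, 0] = (10.3664,-2.6390,0.0000)
J_ω[:, 0] = z_0
entry J[1][0] = -2.6390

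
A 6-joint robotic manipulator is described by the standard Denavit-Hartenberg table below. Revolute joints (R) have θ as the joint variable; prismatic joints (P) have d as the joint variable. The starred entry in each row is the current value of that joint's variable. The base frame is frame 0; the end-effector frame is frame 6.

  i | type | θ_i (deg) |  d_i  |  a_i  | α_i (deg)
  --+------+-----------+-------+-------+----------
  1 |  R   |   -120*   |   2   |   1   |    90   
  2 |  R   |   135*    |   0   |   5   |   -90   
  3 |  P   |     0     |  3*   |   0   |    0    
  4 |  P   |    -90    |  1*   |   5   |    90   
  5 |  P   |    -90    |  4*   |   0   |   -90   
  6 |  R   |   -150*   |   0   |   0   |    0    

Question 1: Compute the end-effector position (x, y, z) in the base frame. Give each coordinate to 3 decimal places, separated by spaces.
after link 1: o_1 = (-0.5000, -0.8660, 2.0000)
after link 2: o_2 = (1.2678, 2.1958, 5.5355)
after link 3: o_3 = (2.3284, 4.0330, 3.4142)
after link 4: o_4 = (-1.6481, 7.1453, 2.7071)
after link 5: o_5 = (-3.0624, 4.6958, -0.1213)
after link 6: o_6 = (-3.0624, 4.6958, -0.1213)

-3.062 4.696 -0.121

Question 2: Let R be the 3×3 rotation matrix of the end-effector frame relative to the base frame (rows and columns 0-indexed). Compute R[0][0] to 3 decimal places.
0.129

End-effector x-axis (col 0 of R) = (0.1294,0.2241,-0.9659)
R[0][0] = 0.1294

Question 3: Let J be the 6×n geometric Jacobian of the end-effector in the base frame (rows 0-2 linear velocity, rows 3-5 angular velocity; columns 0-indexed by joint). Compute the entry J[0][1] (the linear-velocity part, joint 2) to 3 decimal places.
-1.061

axis z_1 = (-0.8660,0.5000,0.0000); lever o_n−o_1 = (-2.5624,5.5619,-2.1213)
cross product → J_v[:, 1] = (-1.0607,-1.8371,-3.5355)
J_ω[:, 1] = z_1
entry J[0][1] = -1.0607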